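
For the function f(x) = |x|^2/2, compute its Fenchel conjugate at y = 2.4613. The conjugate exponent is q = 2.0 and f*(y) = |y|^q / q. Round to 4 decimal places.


The conjugate exponent q satisfies 1/p + 1/q = 1.
p = 2, so q = 2/(2 - 1) = 2.0
|y|^q = 2.4613^2.0 = 6.058
f*(2.4613) = 6.058 / 2.0 = 3.029


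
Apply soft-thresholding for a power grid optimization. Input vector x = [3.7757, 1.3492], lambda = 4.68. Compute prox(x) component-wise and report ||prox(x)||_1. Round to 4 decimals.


Soft-thresholding with lambda = 4.68:
prox(3.7757) = sign(3.7757)*max(|3.7757| - 4.68, 0) = 0.0
prox(1.3492) = sign(1.3492)*max(|1.3492| - 4.68, 0) = 0.0
prox(x) = [0.0, 0.0]
||prox(x)||_1 = 0.0 + 0.0 = 0.0


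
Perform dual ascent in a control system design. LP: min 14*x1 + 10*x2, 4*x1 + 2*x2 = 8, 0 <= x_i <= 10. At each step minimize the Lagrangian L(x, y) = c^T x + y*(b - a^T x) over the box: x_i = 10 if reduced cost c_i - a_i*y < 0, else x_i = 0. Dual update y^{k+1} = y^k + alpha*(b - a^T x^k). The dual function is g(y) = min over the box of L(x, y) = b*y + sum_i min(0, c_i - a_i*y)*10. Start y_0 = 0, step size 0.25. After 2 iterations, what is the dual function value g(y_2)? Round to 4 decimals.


Dual ascent for LP: min 14*x1 + 10*x2, 4*x1 + 2*x2 = 8, 0 <= x_i <= 10
Step 1: y^k = 0.0, reduced costs: (14.0, 10.0)
  x^k = (0.0, 0.0), subgradient = b - a^T x = 8.0
  y^{k+1} = 0.0 + 0.25*8.0 = 2.0
Step 2: y^k = 2.0, reduced costs: (6.0, 6.0)
  x^k = (0.0, 0.0), subgradient = b - a^T x = 8.0
  y^{k+1} = 2.0 + 0.25*8.0 = 4.0
Dual objective at y_2 = 4.0: reduced costs (-2.0, 2.0), box minimizer x = (10.0, 0.0)
g(y_2) = b*y + (c1 - a1*y)*x1 + (c2 - a2*y)*x2 = 8*4.0 + (-2.0)*10.0 + 2.0*0.0 = 32.0 - 20.0 + 0.0 = 12.0


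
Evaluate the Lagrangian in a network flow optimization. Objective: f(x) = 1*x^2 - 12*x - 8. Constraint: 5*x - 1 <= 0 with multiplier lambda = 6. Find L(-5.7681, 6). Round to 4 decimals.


Step 1: Evaluate f(x).
f(-5.7681) = 1*(-5.7681)^2 - 12*(-5.7681) - 8 = 94.4882
Step 2: Evaluate g(x).
g(-5.7681) = 5*-5.7681 - 1 = -29.8405
Step 3: Compute Lagrangian.
L = 94.4882 + 6*-29.8405 = -84.5548


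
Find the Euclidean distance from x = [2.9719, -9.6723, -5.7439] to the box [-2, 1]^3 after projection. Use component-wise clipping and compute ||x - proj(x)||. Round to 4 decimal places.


Project each component onto [-2, 1].
clip(2.9719) = 1.0, clip(-9.6723) = -2.0, clip(-5.7439) = -2.0
Projection = [1.0, -2.0, -2.0]
Squared diffs: [3.8884, 58.8642, 14.0168]
Distance = sqrt(76.7694) = 8.7618


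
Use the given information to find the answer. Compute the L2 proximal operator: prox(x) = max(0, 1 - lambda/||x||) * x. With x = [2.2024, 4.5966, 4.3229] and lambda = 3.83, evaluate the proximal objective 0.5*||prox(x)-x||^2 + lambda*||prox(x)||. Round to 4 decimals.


Step 1: Compute ||x||.
||x|| = 6.6833
Step 2: Compute scaling factor.
scale = max(0, 1 - 3.83/6.6833) = 0.4269
Step 3: prox(x) = [0.9403, 1.9624, 1.8456]
||prox(x)|| = 2.8533
Step 4: Proximal objective.
0.5*||prox-x||^2 = 7.3345
lambda*||prox|| = 10.9281
Total = 18.2627


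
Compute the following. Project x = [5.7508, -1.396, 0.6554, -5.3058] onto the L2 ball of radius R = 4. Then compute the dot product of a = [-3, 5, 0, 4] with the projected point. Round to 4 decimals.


Step 1: Compute ||x|| (intermediates to 6 decimals).
||x|| = sqrt(5.7508^2 + (-1.396)^2 + 0.6554^2 + (-5.3058)^2) = 7.97506
Step 2: Project.
Since ||x|| > R, scale = R/||x|| = 4/7.97506 = 0.501564, proj(x) = scale * x
proj(x) = [2.884394, -0.700183, 0.328725, -2.661198]
Step 3: Dot product.
a^T * proj(x) = -3*2.884394 + 5*(-0.700183) + 0*0.328725 + 4*(-2.661198) = -22.7989


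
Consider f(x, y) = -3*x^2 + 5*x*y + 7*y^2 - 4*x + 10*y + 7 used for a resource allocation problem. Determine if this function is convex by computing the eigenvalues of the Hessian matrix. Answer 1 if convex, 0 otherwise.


The Hessian of f(x,y) = -3*x^2 + 5*x*y + 7*y^2 - 4*x + 10*y + 7 is:
H = [[-6, 5], [5, 14]]
Trace = -6 + 14 = 8
Determinant = -6*14 - (5)^2 = -109
Discriminant = (8)^2 - 4*-109 = 500.0
Eigenvalues: lambda_1 = -7.1803, lambda_2 = 15.1803
The function is not convex.

0


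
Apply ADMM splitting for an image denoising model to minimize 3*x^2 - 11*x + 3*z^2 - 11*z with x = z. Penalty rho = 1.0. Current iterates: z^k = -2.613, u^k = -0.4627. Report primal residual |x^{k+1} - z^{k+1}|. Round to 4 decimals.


ADMM iteration with rho = 1.0, z^k = -2.613, u^k = -0.4627
Step 1: x-update.
Minimize 3*x^2 - 11*x + (1.0/2)*(x + 2.613 - 0.4627)^2
FOC: (2*3 + 1.0)*x = 11 + 1.0*(-2.613 + 0.4627)
x^{k+1} = 1.2642
Step 2: z-update.
Minimize 3*z^2 - 11*z + (1.0/2)*(1.2642 - z - 0.4627)^2
FOC: (2*3 + 1.0)*z = 11 + 1.0*(1.2642 - 0.4627)
z^{k+1} = 1.6859
Step 3: u-update.
u^{k+1} = -0.4627 + 1.2642 - 1.6859 = -0.8844
Step 4: Primal residual = |1.2642 - 1.6859| = 0.4217


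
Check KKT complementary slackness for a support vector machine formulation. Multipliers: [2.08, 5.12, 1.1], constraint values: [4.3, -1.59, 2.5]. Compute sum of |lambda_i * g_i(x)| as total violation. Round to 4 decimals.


KKT complementary slackness check:
lambda_1 * g_1 = 2.08 * 4.3 = 8.944
lambda_2 * g_2 = 5.12 * -1.59 = -8.1408
lambda_3 * g_3 = 1.1 * 2.5 = 2.75
Total violation = 8.944 + 8.1408 + 2.75 = 19.8348


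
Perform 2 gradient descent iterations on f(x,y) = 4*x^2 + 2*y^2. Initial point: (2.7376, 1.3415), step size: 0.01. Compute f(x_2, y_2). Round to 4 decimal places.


Gradient descent on f(x,y) = 4*x^2 + 2*y^2.
Starting point: (2.7376, 1.3415), alpha = 0.01
Step 1: grad_x = 2*4*2.7376 = 21.9008, grad_y = 2*2*1.3415 = 5.366
  x_1 = 2.7376 - 0.01*21.9008 = 2.5186
  y_1 = 1.3415 - 0.01*5.366 = 1.2878
Step 2: grad_x = 2*4*2.5186 = 20.1487, grad_y = 2*2*1.2878 = 5.1514
  x_2 = 2.5186 - 0.01*20.1487 = 2.3171
  y_2 = 1.2878 - 0.01*5.1514 = 1.2363
f(2.3171, 1.2363) = 4*2.3171^2 + 2*1.2363^2 = 24.5329


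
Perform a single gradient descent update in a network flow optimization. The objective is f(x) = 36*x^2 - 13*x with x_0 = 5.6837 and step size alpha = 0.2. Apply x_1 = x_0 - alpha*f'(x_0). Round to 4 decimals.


We compute the gradient at x_0 and apply the update.
f'(x) = 72*x - 13
f'(5.6837) = 72*5.6837 - 13 = 396.2264
x_1 = 5.6837 - 0.2*396.2264 = -73.5616


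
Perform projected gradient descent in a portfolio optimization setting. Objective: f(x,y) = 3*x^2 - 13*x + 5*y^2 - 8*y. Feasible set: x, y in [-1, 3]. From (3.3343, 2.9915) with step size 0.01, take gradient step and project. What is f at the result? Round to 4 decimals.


Step 1: Compute gradient at (3.3343, 2.9915).
grad_x = 2*3*3.3343 - 13 = 7.0058
grad_y = 2*5*2.9915 - 8 = 21.915
Step 2: Gradient step.
x_raw = 3.3343 - 0.01*7.0058 = 3.2642
y_raw = 2.9915 - 0.01*21.915 = 2.7724
Step 3: Project onto [-1, 3].
x_proj = clip(3.2642) = 3.0
y_proj = clip(2.7724) = 2.7724
Step 4: Evaluate f.
f(3.0, 2.7724) = 4.2508


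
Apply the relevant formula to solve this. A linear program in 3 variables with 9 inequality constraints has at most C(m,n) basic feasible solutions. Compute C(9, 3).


Each vertex corresponds to some choice of n active constraints out of m, so the number of vertices is at most C(m, n) = m! / (n!(m-n)!).
m = 9, n = 3
Numerator: 9 * 8 * 7
Denominator: 3! = 6
C(9, 3) = 84


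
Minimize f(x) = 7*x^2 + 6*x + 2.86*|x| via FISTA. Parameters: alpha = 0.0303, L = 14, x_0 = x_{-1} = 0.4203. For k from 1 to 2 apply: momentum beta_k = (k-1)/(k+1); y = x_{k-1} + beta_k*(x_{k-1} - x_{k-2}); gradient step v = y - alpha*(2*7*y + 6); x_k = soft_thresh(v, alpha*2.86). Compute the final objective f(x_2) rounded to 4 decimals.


FISTA on f(x) = 7*x^2 + 6*x + 2.86*|x|
L = 14, alpha = 0.0303
Iteration 1: beta = 0.0, y = 0.4203 + 0.0*(0.4203 - 0.4203) = 0.4203
  grad(y) = 11.8842, v = y - alpha*grad = 0.0602
  prox(v) = soft_thresh(0.0602, 0.0867) = 0.0
Iteration 2: beta = 0.3333, y = 0.0 + 0.3333*(0.0 - 0.4203) = -0.1401
  grad(y) = 4.0386, v = y - alpha*grad = -0.2625
  prox(v) = soft_thresh(-0.2625, 0.0867) = -0.1758
f(x_2) = 7*(-0.1758)^2 + 6*(-0.1758) + 2.86*|-0.1758| = -0.3357


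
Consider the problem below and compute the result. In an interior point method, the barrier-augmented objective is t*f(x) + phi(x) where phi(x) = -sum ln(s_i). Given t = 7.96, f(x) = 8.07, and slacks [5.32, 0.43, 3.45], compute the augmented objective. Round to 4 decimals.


Step 1: Compute log-barrier.
ln values: [1.6715, -0.844, 1.2384]
phi = -(1.6715 - 0.844 + 1.2384) = -2.0659
Step 2: Compute augmented objective.
t*f(x) = 7.96*8.07 = 64.2372
Total = 64.2372 - 2.0659 = 62.1713


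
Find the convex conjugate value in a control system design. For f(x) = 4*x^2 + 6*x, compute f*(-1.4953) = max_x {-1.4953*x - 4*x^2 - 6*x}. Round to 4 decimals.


f*(y) = sup_x {y*x - a*x^2 - b*x} = sup_x {(y-b)*x - a*x^2}
FOC: (y - b) - 2a*x = 0 => x* = (y - b)/(2a)
x* = (-1.4953 - 6)/(2*4) = -0.9369
f*(-1.4953) = (y-b)^2/(4a) = (-1.4953 - 6)^2/(4*4)
= 56.1795/16 = 3.5112


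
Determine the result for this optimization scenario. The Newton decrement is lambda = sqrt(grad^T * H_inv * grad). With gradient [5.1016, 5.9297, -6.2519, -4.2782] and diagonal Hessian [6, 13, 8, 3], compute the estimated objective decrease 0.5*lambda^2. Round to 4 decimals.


Step 1: H is diagonal, so H^(-1) * g = [0.8503, 0.4561, -0.7815, -1.4261].
Step 2: g^T H^(-1) g = sum_i g_i^2 / H_ii
  = (5.1016)^2/6 + (5.9297)^2/13 + (-6.2519)^2/8 + (-4.2782)^2/3
  = 4.3377 + 2.7047 + 4.8858 + 6.101 = 18.0292
Step 3: Objective decrease = 0.5 * g^T H^(-1) g = 9.0146


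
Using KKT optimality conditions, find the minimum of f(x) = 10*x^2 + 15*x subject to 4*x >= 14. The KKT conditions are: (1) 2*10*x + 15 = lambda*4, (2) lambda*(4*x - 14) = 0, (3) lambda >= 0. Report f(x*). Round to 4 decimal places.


Step 1: Try lambda = 0 (constraint inactive).
x_unc = -15/(2*10) = -0.75
Check: 4*-0.75 = -3.0 < 14 -- violated!
Step 2: Constraint must be active: 4*x = 14
x* = 14/4 = 3.5
lambda = (2*10*3.5 + 15)/4 = 21.25
Step 3: Compute optimal value.
f(x*) = 10*3.5^2 + 15*3.5 = 175.0


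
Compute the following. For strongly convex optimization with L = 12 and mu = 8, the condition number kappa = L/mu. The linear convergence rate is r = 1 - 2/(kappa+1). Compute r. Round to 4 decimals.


Step 1: Compute the condition number.
kappa = L/mu = 12/8 = 1.5
Step 2: Compute the convergence rate.
r = 1 - 2/(kappa + 1) = 1 - 2*mu/(L + mu) = (L - mu)/(L + mu) = 4/20 = 0.2


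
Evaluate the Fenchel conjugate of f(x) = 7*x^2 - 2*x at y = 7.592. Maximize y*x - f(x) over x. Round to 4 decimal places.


f*(y) = sup_x {y*x - a*x^2 - b*x} = sup_x {(y-b)*x - a*x^2}
FOC: (y - b) - 2a*x = 0 => x* = (y - b)/(2a)
x* = (7.592 + 2)/(2*7) = 0.6851
f*(7.592) = (y-b)^2/(4a) = (7.592 + 2)^2/(4*7)
= 92.0065/28 = 3.2859


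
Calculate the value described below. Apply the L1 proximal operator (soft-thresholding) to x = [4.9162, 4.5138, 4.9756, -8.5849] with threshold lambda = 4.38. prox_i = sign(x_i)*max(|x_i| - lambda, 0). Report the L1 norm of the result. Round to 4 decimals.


Soft-thresholding with lambda = 4.38:
prox(4.9162) = sign(4.9162)*max(|4.9162| - 4.38, 0) = 0.5362
prox(4.5138) = sign(4.5138)*max(|4.5138| - 4.38, 0) = 0.1338
prox(4.9756) = sign(4.9756)*max(|4.9756| - 4.38, 0) = 0.5956
prox(-8.5849) = sign(-8.5849)*max(|-8.5849| - 4.38, 0) = -4.2049
prox(x) = [0.5362, 0.1338, 0.5956, -4.2049]
||prox(x)||_1 = 0.5362 + 0.1338 + 0.5956 + 4.2049 = 5.4705


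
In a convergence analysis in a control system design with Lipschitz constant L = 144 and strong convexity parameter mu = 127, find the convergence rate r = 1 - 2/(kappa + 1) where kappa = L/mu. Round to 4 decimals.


Step 1: Compute the condition number.
kappa = L/mu = 144/127 = 1.1339
Step 2: Compute the convergence rate.
r = 1 - 2/(kappa + 1) = 1 - 2*mu/(L + mu) = (L - mu)/(L + mu) = 17/271 = 0.0627


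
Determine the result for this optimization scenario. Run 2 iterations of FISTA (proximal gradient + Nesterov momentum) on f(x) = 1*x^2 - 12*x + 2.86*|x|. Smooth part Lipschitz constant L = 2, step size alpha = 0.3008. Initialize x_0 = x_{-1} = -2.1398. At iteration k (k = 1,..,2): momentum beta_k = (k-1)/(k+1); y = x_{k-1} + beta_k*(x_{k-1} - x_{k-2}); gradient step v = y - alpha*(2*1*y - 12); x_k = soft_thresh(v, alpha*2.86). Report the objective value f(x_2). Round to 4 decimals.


FISTA on f(x) = 1*x^2 - 12*x + 2.86*|x|
L = 2, alpha = 0.3008
Iteration 1: beta = 0.0, y = -2.1398 + 0.0*(-2.1398 + 2.1398) = -2.1398
  grad(y) = -16.2796, v = y - alpha*grad = 2.7571
  prox(v) = soft_thresh(2.7571, 0.8603) = 1.8968
Iteration 2: beta = 0.3333, y = 1.8968 + 0.3333*(1.8968 + 2.1398) = 3.2424
  grad(y) = -5.5153, v = y - alpha*grad = 4.9014
  prox(v) = soft_thresh(4.9014, 0.8603) = 4.0411
f(x_2) = 1*4.0411^2 - 12*4.0411 + 2.86*|4.0411| = -20.6051


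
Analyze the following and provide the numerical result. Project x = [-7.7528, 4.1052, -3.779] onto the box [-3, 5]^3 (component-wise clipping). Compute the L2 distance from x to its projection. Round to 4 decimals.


Project each component onto [-3, 5].
clip(-7.7528) = -3.0, clip(4.1052) = 4.1052, clip(-3.779) = -3.0
Projection = [-3.0, 4.1052, -3.0]
Squared diffs: [22.5891, 0.0, 0.6068]
Distance = sqrt(23.1959) = 4.8162


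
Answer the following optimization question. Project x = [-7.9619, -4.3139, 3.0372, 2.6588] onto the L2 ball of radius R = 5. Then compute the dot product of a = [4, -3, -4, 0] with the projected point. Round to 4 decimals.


Step 1: Compute ||x|| (intermediates to 6 decimals).
||x|| = sqrt((-7.9619)^2 + (-4.3139)^2 + 3.0372^2 + 2.6588^2) = 9.914403
Step 2: Project.
Since ||x|| > R, scale = R/||x|| = 5/9.914403 = 0.504317, proj(x) = scale * x
proj(x) = [-4.015322, -2.175573, 1.531712, 1.340878]
Step 3: Dot product.
a^T * proj(x) = 4*(-4.015322) - 3*(-2.175573) - 4*1.531712 + 0*1.340878 = -15.6614


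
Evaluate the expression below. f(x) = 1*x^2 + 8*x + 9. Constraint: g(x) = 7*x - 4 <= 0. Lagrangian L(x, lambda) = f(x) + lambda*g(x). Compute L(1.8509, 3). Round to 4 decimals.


Step 1: Evaluate f(x).
f(1.8509) = 1*1.8509^2 + 8*1.8509 + 9 = 27.233
Step 2: Evaluate g(x).
g(1.8509) = 7*1.8509 - 4 = 8.9563
Step 3: Compute Lagrangian.
L = 27.233 + 3*8.9563 = 54.1019


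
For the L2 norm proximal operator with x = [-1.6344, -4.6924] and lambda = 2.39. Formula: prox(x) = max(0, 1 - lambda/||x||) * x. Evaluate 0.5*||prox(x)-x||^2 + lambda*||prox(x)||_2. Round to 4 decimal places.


Step 1: Compute ||x||.
||x|| = 4.9689
Step 2: Compute scaling factor.
scale = max(0, 1 - 2.39/4.9689) = 0.519
Step 3: prox(x) = [-0.8483, -2.4354]
||prox(x)|| = 2.5789
Step 4: Proximal objective.
0.5*||prox-x||^2 = 2.8561
lambda*||prox|| = 6.1636
Total = 9.0196


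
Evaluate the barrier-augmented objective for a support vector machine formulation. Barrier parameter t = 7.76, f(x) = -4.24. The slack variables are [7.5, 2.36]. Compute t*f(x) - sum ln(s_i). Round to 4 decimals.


Step 1: Compute log-barrier.
ln values: [2.0149, 0.8587]
phi = -(2.0149 + 0.8587) = -2.8736
Step 2: Compute augmented objective.
t*f(x) = 7.76*-4.24 = -32.9024
Total = -32.9024 - 2.8736 = -35.776


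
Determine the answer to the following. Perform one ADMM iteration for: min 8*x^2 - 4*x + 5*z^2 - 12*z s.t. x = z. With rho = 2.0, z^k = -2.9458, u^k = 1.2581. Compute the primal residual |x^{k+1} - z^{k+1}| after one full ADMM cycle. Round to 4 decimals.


ADMM iteration with rho = 2.0, z^k = -2.9458, u^k = 1.2581
Step 1: x-update.
Minimize 8*x^2 - 4*x + (2.0/2)*(x + 2.9458 + 1.2581)^2
FOC: (2*8 + 2.0)*x = 4 + 2.0*(-2.9458 - 1.2581)
x^{k+1} = -0.2449
Step 2: z-update.
Minimize 5*z^2 - 12*z + (2.0/2)*(-0.2449 - z + 1.2581)^2
FOC: (2*5 + 2.0)*z = 12 + 2.0*(-0.2449 + 1.2581)
z^{k+1} = 1.1689
Step 3: u-update.
u^{k+1} = 1.2581 - 0.2449 - 1.1689 = -0.1556
Step 4: Primal residual = |-0.2449 - 1.1689| = 1.4137


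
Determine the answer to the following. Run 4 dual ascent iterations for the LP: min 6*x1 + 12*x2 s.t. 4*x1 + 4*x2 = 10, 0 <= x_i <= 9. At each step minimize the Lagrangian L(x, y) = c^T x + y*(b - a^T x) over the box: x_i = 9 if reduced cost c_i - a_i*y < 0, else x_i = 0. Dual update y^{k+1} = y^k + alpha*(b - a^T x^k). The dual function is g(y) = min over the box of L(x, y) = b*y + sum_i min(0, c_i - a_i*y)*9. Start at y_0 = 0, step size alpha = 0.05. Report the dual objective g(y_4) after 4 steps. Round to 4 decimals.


Dual ascent for LP: min 6*x1 + 12*x2, 4*x1 + 4*x2 = 10, 0 <= x_i <= 9
Step 1: y^k = 0.0, reduced costs: (6.0, 12.0)
  x^k = (0.0, 0.0), subgradient = b - a^T x = 10.0
  y^{k+1} = 0.0 + 0.05*10.0 = 0.5
Step 2: y^k = 0.5, reduced costs: (4.0, 10.0)
  x^k = (0.0, 0.0), subgradient = b - a^T x = 10.0
  y^{k+1} = 0.5 + 0.05*10.0 = 1.0
Step 3: y^k = 1.0, reduced costs: (2.0, 8.0)
  x^k = (0.0, 0.0), subgradient = b - a^T x = 10.0
  y^{k+1} = 1.0 + 0.05*10.0 = 1.5
Step 4: y^k = 1.5, reduced costs: (0.0, 6.0)
  x^k = (0.0, 0.0), subgradient = b - a^T x = 10.0
  y^{k+1} = 1.5 + 0.05*10.0 = 2.0
Dual objective at y_4 = 2.0: reduced costs (-2.0, 4.0), box minimizer x = (9.0, 0.0)
g(y_4) = b*y + (c1 - a1*y)*x1 + (c2 - a2*y)*x2 = 10*2.0 + (-2.0)*9.0 + 4.0*0.0 = 20.0 - 18.0 + 0.0 = 2.0


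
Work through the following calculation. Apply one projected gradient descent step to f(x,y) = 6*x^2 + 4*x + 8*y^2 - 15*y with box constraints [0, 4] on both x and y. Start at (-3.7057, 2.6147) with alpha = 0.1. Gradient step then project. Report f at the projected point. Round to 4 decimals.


Step 1: Compute gradient at (-3.7057, 2.6147).
grad_x = 2*6*-3.7057 + 4 = -40.4684
grad_y = 2*8*2.6147 - 15 = 26.8352
Step 2: Gradient step.
x_raw = -3.7057 - 0.1*-40.4684 = 0.3411
y_raw = 2.6147 - 0.1*26.8352 = -0.0688
Step 3: Project onto [0, 4].
x_proj = clip(0.3411) = 0.3411
y_proj = clip(-0.0688) = 0.0
Step 4: Evaluate f.
f(0.3411, 0.0) = 2.0628


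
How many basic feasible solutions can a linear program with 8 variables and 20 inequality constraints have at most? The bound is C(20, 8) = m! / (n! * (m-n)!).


Each vertex corresponds to some choice of n active constraints out of m, so the number of vertices is at most C(m, n) = m! / (n!(m-n)!).
m = 20, n = 8
Numerator: 20 * 19 * 18 * 17 * 16 * 15 * 14 * 13
Denominator: 8! = 40320
C(20, 8) = 125970


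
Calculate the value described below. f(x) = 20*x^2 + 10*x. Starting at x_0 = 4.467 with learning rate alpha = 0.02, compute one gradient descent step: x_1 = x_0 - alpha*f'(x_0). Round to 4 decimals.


We compute the gradient at x_0 and apply the update.
f'(x) = 40*x + 10
f'(4.467) = 40*4.467 + 10 = 188.68
x_1 = 4.467 - 0.02*188.68 = 0.6934


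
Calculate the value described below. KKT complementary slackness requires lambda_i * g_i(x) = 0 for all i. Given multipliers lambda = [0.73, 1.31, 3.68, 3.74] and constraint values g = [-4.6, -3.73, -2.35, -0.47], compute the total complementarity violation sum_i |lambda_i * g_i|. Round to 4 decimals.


KKT complementary slackness check:
lambda_1 * g_1 = 0.73 * -4.6 = -3.358
lambda_2 * g_2 = 1.31 * -3.73 = -4.8863
lambda_3 * g_3 = 3.68 * -2.35 = -8.648
lambda_4 * g_4 = 3.74 * -0.47 = -1.7578
Total violation = 3.358 + 4.8863 + 8.648 + 1.7578 = 18.6501


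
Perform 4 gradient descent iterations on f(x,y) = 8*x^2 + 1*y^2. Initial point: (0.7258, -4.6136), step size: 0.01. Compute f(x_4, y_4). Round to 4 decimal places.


Gradient descent on f(x,y) = 8*x^2 + 1*y^2.
Starting point: (0.7258, -4.6136), alpha = 0.01
Step 1: grad_x = 2*8*0.7258 = 11.6128, grad_y = 2*1*-4.6136 = -9.2272
  x_1 = 0.7258 - 0.01*11.6128 = 0.6097
  y_1 = -4.6136 - 0.01*-9.2272 = -4.5213
Step 2: grad_x = 2*8*0.6097 = 9.7548, grad_y = 2*1*-4.5213 = -9.0427
  x_2 = 0.6097 - 0.01*9.7548 = 0.5121
  y_2 = -4.5213 - 0.01*-9.0427 = -4.4309
Step 3: grad_x = 2*8*0.5121 = 8.194, grad_y = 2*1*-4.4309 = -8.8618
  x_3 = 0.5121 - 0.01*8.194 = 0.4302
  y_3 = -4.4309 - 0.01*-8.8618 = -4.3423
Step 4: grad_x = 2*8*0.4302 = 6.883, grad_y = 2*1*-4.3423 = -8.6846
  x_4 = 0.4302 - 0.01*6.883 = 0.3614
  y_4 = -4.3423 - 0.01*-8.6846 = -4.2554
f(0.3614, -4.2554) = 8*0.3614^2 + 1*(-4.2554)^2 = 19.1534


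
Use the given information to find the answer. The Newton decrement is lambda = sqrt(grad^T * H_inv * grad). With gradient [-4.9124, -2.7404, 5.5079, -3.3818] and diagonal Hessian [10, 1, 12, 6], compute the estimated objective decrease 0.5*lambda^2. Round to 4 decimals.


Step 1: H is diagonal, so H^(-1) * g = [-0.4912, -2.7404, 0.459, -0.5636].
Step 2: g^T H^(-1) g = sum_i g_i^2 / H_ii
  = (-4.9124)^2/10 + (-2.7404)^2/1 + (5.5079)^2/12 + (-3.3818)^2/6
  = 2.4132 + 7.5098 + 2.5281 + 1.9061 = 14.3571
Step 3: Objective decrease = 0.5 * g^T H^(-1) g = 7.1786


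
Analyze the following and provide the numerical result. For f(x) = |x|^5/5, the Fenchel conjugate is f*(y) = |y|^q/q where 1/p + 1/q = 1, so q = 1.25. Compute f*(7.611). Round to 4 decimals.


The conjugate exponent q satisfies 1/p + 1/q = 1.
p = 5, so q = 5/(5 - 1) = 1.25
|y|^q = 7.611^1.25 = 12.6416
f*(7.611) = 12.6416 / 1.25 = 10.1133


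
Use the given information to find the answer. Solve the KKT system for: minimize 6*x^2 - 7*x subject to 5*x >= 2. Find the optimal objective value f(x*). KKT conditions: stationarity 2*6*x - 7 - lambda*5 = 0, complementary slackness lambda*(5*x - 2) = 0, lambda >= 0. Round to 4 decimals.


Step 1: Try lambda = 0 (constraint inactive).
Stationarity: 2*6*x - 7 = 0
x* = 7/(2*6) = 7/12 = 0.5833 (rounded; the exact value 7/12 is used below)
Check constraint: 5*0.5833 = 2.9165 >= 2 -- satisfied.
Step 2: Compute optimal value.
f(x*) = 6*(7/12)^2 - 7*(7/12) = -2.0417


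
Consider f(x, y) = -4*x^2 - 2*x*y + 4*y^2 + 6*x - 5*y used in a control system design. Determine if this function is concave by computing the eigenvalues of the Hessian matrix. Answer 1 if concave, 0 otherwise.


The Hessian of f(x,y) = -4*x^2 - 2*x*y + 4*y^2 + 6*x - 5*y is:
H = [[-8, -2], [-2, 8]]
Trace = -8 + 8 = 0
Determinant = -8*8 - (-2)^2 = -68
Discriminant = (0)^2 - 4*-68 = 272.0
Eigenvalues: lambda_1 = -8.2462, lambda_2 = 8.2462
The function is not concave.

0


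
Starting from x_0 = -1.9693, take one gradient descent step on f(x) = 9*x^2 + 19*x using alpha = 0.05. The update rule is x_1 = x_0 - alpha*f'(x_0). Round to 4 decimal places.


We compute the gradient at x_0 and apply the update.
f'(x) = 18*x + 19
f'(-1.9693) = 18*-1.9693 + 19 = -16.4474
x_1 = -1.9693 - 0.05*-16.4474 = -1.1469


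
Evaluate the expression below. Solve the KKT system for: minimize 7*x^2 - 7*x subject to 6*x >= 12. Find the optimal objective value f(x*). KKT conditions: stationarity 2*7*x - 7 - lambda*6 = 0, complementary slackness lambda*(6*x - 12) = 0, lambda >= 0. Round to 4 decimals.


Step 1: Try lambda = 0 (constraint inactive).
x_unc = 7/(2*7) = 0.5
Check: 6*0.5 = 3.0 < 12 -- violated!
Step 2: Constraint must be active: 6*x = 12
x* = 12/6 = 2.0
lambda = (2*7*2.0 - 7)/6 = 3.5
Step 3: Compute optimal value.
f(x*) = 7*2.0^2 - 7*2.0 = 14.0


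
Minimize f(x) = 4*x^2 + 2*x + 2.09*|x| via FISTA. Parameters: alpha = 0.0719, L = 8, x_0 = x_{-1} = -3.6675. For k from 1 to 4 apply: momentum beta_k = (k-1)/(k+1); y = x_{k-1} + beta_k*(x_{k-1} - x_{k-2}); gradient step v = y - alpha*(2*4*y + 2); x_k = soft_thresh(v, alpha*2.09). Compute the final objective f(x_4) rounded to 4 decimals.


FISTA on f(x) = 4*x^2 + 2*x + 2.09*|x|
L = 8, alpha = 0.0719
Iteration 1: beta = 0.0, y = -3.6675 + 0.0*(-3.6675 + 3.6675) = -3.6675
  grad(y) = -27.34, v = y - alpha*grad = -1.7018
  prox(v) = soft_thresh(-1.7018, 0.1503) = -1.5515
Iteration 2: beta = 0.3333, y = -1.5515 + 0.3333*(-1.5515 + 3.6675) = -0.8461
  grad(y) = -4.7692, v = y - alpha*grad = -0.5032
  prox(v) = soft_thresh(-0.5032, 0.1503) = -0.353
Iteration 3: beta = 0.5, y = -0.353 + 0.5*(-0.353 + 1.5515) = 0.2463
  grad(y) = 3.9703, v = y - alpha*grad = -0.0392
  prox(v) = soft_thresh(-0.0392, 0.1503) = 0.0
Iteration 4: beta = 0.6, y = 0.0 + 0.6*(0.0 + 0.353) = 0.2118
  grad(y) = 3.6943, v = y - alpha*grad = -0.0538
  prox(v) = soft_thresh(-0.0538, 0.1503) = 0.0
f(x_4) = 4*0.0^2 + 2*0.0 + 2.09*|0.0| = 0.0


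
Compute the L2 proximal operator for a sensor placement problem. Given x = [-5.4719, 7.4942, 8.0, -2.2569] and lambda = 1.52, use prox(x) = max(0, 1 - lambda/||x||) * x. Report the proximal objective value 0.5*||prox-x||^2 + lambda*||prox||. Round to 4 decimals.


Step 1: Compute ||x||.
||x|| = 12.4579
Step 2: Compute scaling factor.
scale = max(0, 1 - 1.52/12.4579) = 0.878
Step 3: prox(x) = [-4.8043, 6.5798, 7.0239, -1.9815]
||prox(x)|| = 10.9379
Step 4: Proximal objective.
0.5*||prox-x||^2 = 1.1552
lambda*||prox|| = 16.6256
Total = 17.7807


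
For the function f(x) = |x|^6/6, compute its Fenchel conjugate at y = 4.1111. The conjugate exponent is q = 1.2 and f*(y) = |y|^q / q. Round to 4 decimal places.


The conjugate exponent q satisfies 1/p + 1/q = 1.
p = 6, so q = 6/(6 - 1) = 1.2
|y|^q = 4.1111^1.2 = 5.4544
f*(4.1111) = 5.4544 / 1.2 = 4.5454


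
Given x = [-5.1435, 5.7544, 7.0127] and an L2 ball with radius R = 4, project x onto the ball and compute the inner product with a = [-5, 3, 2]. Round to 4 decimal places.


Step 1: Compute ||x|| (intermediates to 6 decimals).
||x|| = sqrt((-5.1435)^2 + 5.7544^2 + 7.0127^2) = 10.428167
Step 2: Project.
Since ||x|| > R, scale = R/||x|| = 4/10.428167 = 0.383577, proj(x) = scale * x
proj(x) = [-1.972928, 2.207255, 2.68991]
Step 3: Dot product.
a^T * proj(x) = -5*(-1.972928) + 3*2.207255 + 2*2.68991 = 21.8662


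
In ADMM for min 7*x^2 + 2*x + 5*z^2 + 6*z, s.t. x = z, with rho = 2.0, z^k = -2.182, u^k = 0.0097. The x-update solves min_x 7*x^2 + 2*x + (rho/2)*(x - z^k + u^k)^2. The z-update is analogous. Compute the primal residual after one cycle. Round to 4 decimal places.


ADMM iteration with rho = 2.0, z^k = -2.182, u^k = 0.0097
Step 1: x-update.
Minimize 7*x^2 + 2*x + (2.0/2)*(x + 2.182 + 0.0097)^2
FOC: (2*7 + 2.0)*x = -2 + 2.0*(-2.182 - 0.0097)
x^{k+1} = -0.399
Step 2: z-update.
Minimize 5*z^2 + 6*z + (2.0/2)*(-0.399 - z + 0.0097)^2
FOC: (2*5 + 2.0)*z = -6 + 2.0*(-0.399 + 0.0097)
z^{k+1} = -0.5649
Step 3: u-update.
u^{k+1} = 0.0097 - 0.399 + 0.5649 = 0.1756
Step 4: Primal residual = |-0.399 + 0.5649| = 0.1659


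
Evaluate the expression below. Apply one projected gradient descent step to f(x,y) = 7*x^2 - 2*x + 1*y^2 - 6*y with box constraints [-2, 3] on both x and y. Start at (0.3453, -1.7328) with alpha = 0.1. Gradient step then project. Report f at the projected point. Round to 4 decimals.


Step 1: Compute gradient at (0.3453, -1.7328).
grad_x = 2*7*0.3453 - 2 = 2.8342
grad_y = 2*1*-1.7328 - 6 = -9.4656
Step 2: Gradient step.
x_raw = 0.3453 - 0.1*2.8342 = 0.0619
y_raw = -1.7328 - 0.1*-9.4656 = -0.7862
Step 3: Project onto [-2, 3].
x_proj = clip(0.0619) = 0.0619
y_proj = clip(-0.7862) = -0.7862
Step 4: Evaluate f.
f(0.0619, -0.7862) = 5.2387


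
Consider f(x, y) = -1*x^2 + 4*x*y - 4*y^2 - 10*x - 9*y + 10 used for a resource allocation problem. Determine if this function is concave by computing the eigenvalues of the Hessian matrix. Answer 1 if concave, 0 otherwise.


The Hessian of f(x,y) = -1*x^2 + 4*x*y - 4*y^2 - 10*x - 9*y + 10 is:
H = [[-2, 4], [4, -8]]
Trace = -2 - 8 = -10
Determinant = -2*-8 - (4)^2 = 0
Discriminant = (-10)^2 - 4*0 = 100.0
Eigenvalues: lambda_1 = -10.0, lambda_2 = 0.0
The function is concave.

1


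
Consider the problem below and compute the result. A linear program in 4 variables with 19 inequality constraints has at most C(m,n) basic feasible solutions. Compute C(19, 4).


Each vertex corresponds to some choice of n active constraints out of m, so the number of vertices is at most C(m, n) = m! / (n!(m-n)!).
m = 19, n = 4
Numerator: 19 * 18 * 17 * 16
Denominator: 4! = 24
C(19, 4) = 3876


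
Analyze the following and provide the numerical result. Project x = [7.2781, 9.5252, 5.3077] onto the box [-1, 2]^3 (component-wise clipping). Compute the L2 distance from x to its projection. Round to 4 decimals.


Project each component onto [-1, 2].
clip(7.2781) = 2.0, clip(9.5252) = 2.0, clip(5.3077) = 2.0
Projection = [2.0, 2.0, 2.0]
Squared diffs: [27.8583, 56.6286, 10.9409]
Distance = sqrt(95.4278) = 9.7687


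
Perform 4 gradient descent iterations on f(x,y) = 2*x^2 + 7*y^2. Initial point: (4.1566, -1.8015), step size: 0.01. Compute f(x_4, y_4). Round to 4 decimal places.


Gradient descent on f(x,y) = 2*x^2 + 7*y^2.
Starting point: (4.1566, -1.8015), alpha = 0.01
Step 1: grad_x = 2*2*4.1566 = 16.6264, grad_y = 2*7*-1.8015 = -25.221
  x_1 = 4.1566 - 0.01*16.6264 = 3.9903
  y_1 = -1.8015 - 0.01*-25.221 = -1.5493
Step 2: grad_x = 2*2*3.9903 = 15.9613, grad_y = 2*7*-1.5493 = -21.6901
  x_2 = 3.9903 - 0.01*15.9613 = 3.8307
  y_2 = -1.5493 - 0.01*-21.6901 = -1.3324
Step 3: grad_x = 2*2*3.8307 = 15.3229, grad_y = 2*7*-1.3324 = -18.6535
  x_3 = 3.8307 - 0.01*15.3229 = 3.6775
  y_3 = -1.3324 - 0.01*-18.6535 = -1.1459
Step 4: grad_x = 2*2*3.6775 = 14.71, grad_y = 2*7*-1.1459 = -16.042
  x_4 = 3.6775 - 0.01*14.71 = 3.5304
  y_4 = -1.1459 - 0.01*-16.042 = -0.9854
f(3.5304, -0.9854) = 2*3.5304^2 + 7*(-0.9854)^2 = 31.7249


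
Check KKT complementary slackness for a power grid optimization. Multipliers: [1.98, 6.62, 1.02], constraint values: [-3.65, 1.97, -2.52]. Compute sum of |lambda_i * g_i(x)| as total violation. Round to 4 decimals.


KKT complementary slackness check:
lambda_1 * g_1 = 1.98 * -3.65 = -7.227
lambda_2 * g_2 = 6.62 * 1.97 = 13.0414
lambda_3 * g_3 = 1.02 * -2.52 = -2.5704
Total violation = 7.227 + 13.0414 + 2.5704 = 22.8388


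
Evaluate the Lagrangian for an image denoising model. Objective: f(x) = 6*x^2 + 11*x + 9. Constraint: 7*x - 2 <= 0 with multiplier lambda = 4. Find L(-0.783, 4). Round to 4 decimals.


Step 1: Evaluate f(x).
f(-0.783) = 6*(-0.783)^2 + 11*(-0.783) + 9 = 4.0655
Step 2: Evaluate g(x).
g(-0.783) = 7*-0.783 - 2 = -7.481
Step 3: Compute Lagrangian.
L = 4.0655 + 4*-7.481 = -25.8585


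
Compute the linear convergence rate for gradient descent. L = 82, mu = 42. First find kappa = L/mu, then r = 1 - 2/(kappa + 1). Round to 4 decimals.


Step 1: Compute the condition number.
kappa = L/mu = 82/42 = 1.9524
Step 2: Compute the convergence rate.
r = 1 - 2/(kappa + 1) = 1 - 2*mu/(L + mu) = (L - mu)/(L + mu) = 40/124 = 0.3226


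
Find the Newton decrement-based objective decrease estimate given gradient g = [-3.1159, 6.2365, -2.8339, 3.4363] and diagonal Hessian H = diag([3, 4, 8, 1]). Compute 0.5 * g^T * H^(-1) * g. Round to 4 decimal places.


Step 1: H is diagonal, so H^(-1) * g = [-1.0386, 1.5591, -0.3542, 3.4363].
Step 2: g^T H^(-1) g = sum_i g_i^2 / H_ii
  = (-3.1159)^2/3 + (6.2365)^2/4 + (-2.8339)^2/8 + (3.4363)^2/1
  = 3.2363 + 9.7235 + 1.0039 + 11.8082 = 25.7718
Step 3: Objective decrease = 0.5 * g^T H^(-1) g = 12.8859


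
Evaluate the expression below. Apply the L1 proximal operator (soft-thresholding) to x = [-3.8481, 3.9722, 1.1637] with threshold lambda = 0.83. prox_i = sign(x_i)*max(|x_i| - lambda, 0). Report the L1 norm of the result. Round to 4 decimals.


Soft-thresholding with lambda = 0.83:
prox(-3.8481) = sign(-3.8481)*max(|-3.8481| - 0.83, 0) = -3.0181
prox(3.9722) = sign(3.9722)*max(|3.9722| - 0.83, 0) = 3.1422
prox(1.1637) = sign(1.1637)*max(|1.1637| - 0.83, 0) = 0.3337
prox(x) = [-3.0181, 3.1422, 0.3337]
||prox(x)||_1 = 3.0181 + 3.1422 + 0.3337 = 6.494


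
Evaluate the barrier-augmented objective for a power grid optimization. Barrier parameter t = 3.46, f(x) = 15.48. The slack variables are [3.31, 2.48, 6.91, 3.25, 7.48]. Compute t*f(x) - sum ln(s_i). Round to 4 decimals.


Step 1: Compute log-barrier.
ln values: [1.1969, 0.9083, 1.933, 1.1787, 2.0122]
phi = -(1.1969 + 0.9083 + 1.933 + 1.1787 + 2.0122) = -7.2291
Step 2: Compute augmented objective.
t*f(x) = 3.46*15.48 = 53.5608
Total = 53.5608 - 7.2291 = 46.3317


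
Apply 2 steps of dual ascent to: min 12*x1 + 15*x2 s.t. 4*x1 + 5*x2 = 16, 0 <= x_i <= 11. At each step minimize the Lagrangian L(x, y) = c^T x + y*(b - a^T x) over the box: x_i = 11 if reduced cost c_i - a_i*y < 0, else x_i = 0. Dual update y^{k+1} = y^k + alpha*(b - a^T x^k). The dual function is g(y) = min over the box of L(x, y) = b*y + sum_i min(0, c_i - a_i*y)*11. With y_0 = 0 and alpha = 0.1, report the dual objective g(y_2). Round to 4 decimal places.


Dual ascent for LP: min 12*x1 + 15*x2, 4*x1 + 5*x2 = 16, 0 <= x_i <= 11
Step 1: y^k = 0.0, reduced costs: (12.0, 15.0)
  x^k = (0.0, 0.0), subgradient = b - a^T x = 16.0
  y^{k+1} = 0.0 + 0.1*16.0 = 1.6
Step 2: y^k = 1.6, reduced costs: (5.6, 7.0)
  x^k = (0.0, 0.0), subgradient = b - a^T x = 16.0
  y^{k+1} = 1.6 + 0.1*16.0 = 3.2
Dual objective at y_2 = 3.2: reduced costs (-0.8, -1.0), box minimizer x = (11.0, 11.0)
g(y_2) = b*y + (c1 - a1*y)*x1 + (c2 - a2*y)*x2 = 16*3.2 + (-0.8)*11.0 + (-1.0)*11.0 = 51.2 - 8.8 - 11.0 = 31.4


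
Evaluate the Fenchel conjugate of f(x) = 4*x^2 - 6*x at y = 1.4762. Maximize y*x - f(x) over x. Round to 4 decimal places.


f*(y) = sup_x {y*x - a*x^2 - b*x} = sup_x {(y-b)*x - a*x^2}
FOC: (y - b) - 2a*x = 0 => x* = (y - b)/(2a)
x* = (1.4762 + 6)/(2*4) = 0.9345
f*(1.4762) = (y-b)^2/(4a) = (1.4762 + 6)^2/(4*4)
= 55.8936/16 = 3.4933


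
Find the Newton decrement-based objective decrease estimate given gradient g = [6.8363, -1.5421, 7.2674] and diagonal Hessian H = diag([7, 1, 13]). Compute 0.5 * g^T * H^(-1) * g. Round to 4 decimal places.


Step 1: H is diagonal, so H^(-1) * g = [0.9766, -1.5421, 0.559].
Step 2: g^T H^(-1) g = sum_i g_i^2 / H_ii
  = (6.8363)^2/7 + (-1.5421)^2/1 + (7.2674)^2/13
  = 6.6764 + 2.3781 + 4.0627 = 13.1172
Step 3: Objective decrease = 0.5 * g^T H^(-1) g = 6.5586


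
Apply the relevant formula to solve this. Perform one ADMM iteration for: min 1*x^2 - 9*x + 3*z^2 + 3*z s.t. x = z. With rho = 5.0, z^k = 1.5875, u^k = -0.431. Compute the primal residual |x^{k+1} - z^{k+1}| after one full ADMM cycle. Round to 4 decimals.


ADMM iteration with rho = 5.0, z^k = 1.5875, u^k = -0.431
Step 1: x-update.
Minimize 1*x^2 - 9*x + (5.0/2)*(x - 1.5875 - 0.431)^2
FOC: (2*1 + 5.0)*x = 9 + 5.0*(1.5875 + 0.431)
x^{k+1} = 2.7275
Step 2: z-update.
Minimize 3*z^2 + 3*z + (5.0/2)*(2.7275 - z - 0.431)^2
FOC: (2*3 + 5.0)*z = -3 + 5.0*(2.7275 - 0.431)
z^{k+1} = 0.7711
Step 3: u-update.
u^{k+1} = -0.431 + 2.7275 - 0.7711 = 1.5254
Step 4: Primal residual = |2.7275 - 0.7711| = 1.9564


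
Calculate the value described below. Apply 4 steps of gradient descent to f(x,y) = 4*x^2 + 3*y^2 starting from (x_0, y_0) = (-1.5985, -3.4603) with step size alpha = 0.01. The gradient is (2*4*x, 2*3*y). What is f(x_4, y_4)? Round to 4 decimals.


Gradient descent on f(x,y) = 4*x^2 + 3*y^2.
Starting point: (-1.5985, -3.4603), alpha = 0.01
Step 1: grad_x = 2*4*-1.5985 = -12.788, grad_y = 2*3*-3.4603 = -20.7618
  x_1 = -1.5985 - 0.01*-12.788 = -1.4706
  y_1 = -3.4603 - 0.01*-20.7618 = -3.2527
Step 2: grad_x = 2*4*-1.4706 = -11.765, grad_y = 2*3*-3.2527 = -19.5161
  x_2 = -1.4706 - 0.01*-11.765 = -1.353
  y_2 = -3.2527 - 0.01*-19.5161 = -3.0575
Step 3: grad_x = 2*4*-1.353 = -10.8238, grad_y = 2*3*-3.0575 = -18.3451
  x_3 = -1.353 - 0.01*-10.8238 = -1.2447
  y_3 = -3.0575 - 0.01*-18.3451 = -2.8741
Step 4: grad_x = 2*4*-1.2447 = -9.9579, grad_y = 2*3*-2.8741 = -17.2444
  x_4 = -1.2447 - 0.01*-9.9579 = -1.1452
  y_4 = -2.8741 - 0.01*-17.2444 = -2.7016
f(-1.1452, -2.7016) = 4*(-1.1452)^2 + 3*(-2.7016)^2 = 27.1419


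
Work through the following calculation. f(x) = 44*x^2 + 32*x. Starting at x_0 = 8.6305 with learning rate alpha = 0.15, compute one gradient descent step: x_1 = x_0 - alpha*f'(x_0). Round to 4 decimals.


We compute the gradient at x_0 and apply the update.
f'(x) = 88*x + 32
f'(8.6305) = 88*8.6305 + 32 = 791.484
x_1 = 8.6305 - 0.15*791.484 = -110.0921


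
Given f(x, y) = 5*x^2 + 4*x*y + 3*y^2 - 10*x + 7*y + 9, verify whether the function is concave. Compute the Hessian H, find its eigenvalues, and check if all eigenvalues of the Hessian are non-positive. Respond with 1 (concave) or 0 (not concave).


The Hessian of f(x,y) = 5*x^2 + 4*x*y + 3*y^2 - 10*x + 7*y + 9 is:
H = [[10, 4], [4, 6]]
Trace = 10 + 6 = 16
Determinant = 10*6 - (4)^2 = 44
Discriminant = (16)^2 - 4*44 = 80.0
Eigenvalues: lambda_1 = 3.5279, lambda_2 = 12.4721
The function is not concave.

0


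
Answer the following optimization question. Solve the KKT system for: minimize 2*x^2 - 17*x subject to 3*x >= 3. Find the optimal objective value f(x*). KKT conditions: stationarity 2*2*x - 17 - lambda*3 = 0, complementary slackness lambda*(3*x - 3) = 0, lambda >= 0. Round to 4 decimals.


Step 1: Try lambda = 0 (constraint inactive).
Stationarity: 2*2*x - 17 = 0
x* = 17/(2*2) = 4.25
Check constraint: 3*4.25 = 12.75 >= 3 -- satisfied.
Step 2: Compute optimal value.
f(x*) = 2*4.25^2 - 17*4.25 = -36.125


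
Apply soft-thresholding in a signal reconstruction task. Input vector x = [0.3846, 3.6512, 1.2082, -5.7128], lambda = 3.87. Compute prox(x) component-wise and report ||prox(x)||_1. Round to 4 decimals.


Soft-thresholding with lambda = 3.87:
prox(0.3846) = sign(0.3846)*max(|0.3846| - 3.87, 0) = 0.0
prox(3.6512) = sign(3.6512)*max(|3.6512| - 3.87, 0) = 0.0
prox(1.2082) = sign(1.2082)*max(|1.2082| - 3.87, 0) = 0.0
prox(-5.7128) = sign(-5.7128)*max(|-5.7128| - 3.87, 0) = -1.8428
prox(x) = [0.0, 0.0, 0.0, -1.8428]
||prox(x)||_1 = 0.0 + 0.0 + 0.0 + 1.8428 = 1.8428


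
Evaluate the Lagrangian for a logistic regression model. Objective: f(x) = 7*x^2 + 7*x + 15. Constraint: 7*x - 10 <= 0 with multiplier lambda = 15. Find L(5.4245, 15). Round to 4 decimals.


Step 1: Evaluate f(x).
f(5.4245) = 7*5.4245^2 + 7*5.4245 + 15 = 258.9479
Step 2: Evaluate g(x).
g(5.4245) = 7*5.4245 - 10 = 27.9715
Step 3: Compute Lagrangian.
L = 258.9479 + 15*27.9715 = 678.5204


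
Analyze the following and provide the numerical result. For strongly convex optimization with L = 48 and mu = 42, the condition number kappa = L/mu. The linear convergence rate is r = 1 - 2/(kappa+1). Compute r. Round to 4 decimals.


Step 1: Compute the condition number.
kappa = L/mu = 48/42 = 1.1429
Step 2: Compute the convergence rate.
r = 1 - 2/(kappa + 1) = 1 - 2*mu/(L + mu) = (L - mu)/(L + mu) = 6/90 = 0.0667


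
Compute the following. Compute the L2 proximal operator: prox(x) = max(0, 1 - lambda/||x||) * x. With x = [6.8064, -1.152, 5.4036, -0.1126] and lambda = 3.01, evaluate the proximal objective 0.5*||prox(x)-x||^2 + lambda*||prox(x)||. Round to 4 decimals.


Step 1: Compute ||x||.
||x|| = 8.7673
Step 2: Compute scaling factor.
scale = max(0, 1 - 3.01/8.7673) = 0.6567
Step 3: prox(x) = [4.4696, -0.7565, 3.5484, -0.0739]
||prox(x)|| = 5.7573
Step 4: Proximal objective.
0.5*||prox-x||^2 = 4.5301
lambda*||prox|| = 17.3295
Total = 21.8596


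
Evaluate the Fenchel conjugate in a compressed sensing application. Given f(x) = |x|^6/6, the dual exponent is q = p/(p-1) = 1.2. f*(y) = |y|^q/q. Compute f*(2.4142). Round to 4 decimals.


The conjugate exponent q satisfies 1/p + 1/q = 1.
p = 6, so q = 6/(6 - 1) = 1.2
|y|^q = 2.4142^1.2 = 2.8796
f*(2.4142) = 2.8796 / 1.2 = 2.3996


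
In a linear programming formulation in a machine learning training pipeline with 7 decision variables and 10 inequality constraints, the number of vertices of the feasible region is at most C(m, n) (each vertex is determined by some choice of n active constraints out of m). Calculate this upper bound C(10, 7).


Each vertex corresponds to some choice of n active constraints out of m, so the number of vertices is at most C(m, n) = m! / (n!(m-n)!).
m = 10, n = 7
Numerator: 10 * 9 * 8 * 7 * 6 * 5 * 4
Denominator: 7! = 5040
C(10, 7) = 120


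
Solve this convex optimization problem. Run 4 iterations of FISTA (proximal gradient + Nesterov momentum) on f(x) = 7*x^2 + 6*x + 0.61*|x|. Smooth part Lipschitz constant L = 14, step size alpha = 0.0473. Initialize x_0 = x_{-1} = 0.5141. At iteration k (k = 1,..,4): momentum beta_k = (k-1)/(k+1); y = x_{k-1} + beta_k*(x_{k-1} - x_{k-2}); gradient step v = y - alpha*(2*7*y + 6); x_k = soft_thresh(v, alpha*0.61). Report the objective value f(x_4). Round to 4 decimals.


FISTA on f(x) = 7*x^2 + 6*x + 0.61*|x|
L = 14, alpha = 0.0473
Iteration 1: beta = 0.0, y = 0.5141 + 0.0*(0.5141 - 0.5141) = 0.5141
  grad(y) = 13.1974, v = y - alpha*grad = -0.1101
  prox(v) = soft_thresh(-0.1101, 0.0289) = -0.0813
Iteration 2: beta = 0.3333, y = -0.0813 + 0.3333*(-0.0813 - 0.5141) = -0.2797
  grad(y) = 2.0836, v = y - alpha*grad = -0.3783
  prox(v) = soft_thresh(-0.3783, 0.0289) = -0.3494
Iteration 3: beta = 0.5, y = -0.3494 + 0.5*(-0.3494 + 0.0813) = -0.4835
  grad(y) = -0.7694, v = y - alpha*grad = -0.4471
  prox(v) = soft_thresh(-0.4471, 0.0289) = -0.4183
Iteration 4: beta = 0.6, y = -0.4183 + 0.6*(-0.4183 + 0.3494) = -0.4596
  grad(y) = -0.4342, v = y - alpha*grad = -0.439
  prox(v) = soft_thresh(-0.439, 0.0289) = -0.4102
f(x_4) = 7*(-0.4102)^2 + 6*(-0.4102) + 0.61*|-0.4102| = -1.0331
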